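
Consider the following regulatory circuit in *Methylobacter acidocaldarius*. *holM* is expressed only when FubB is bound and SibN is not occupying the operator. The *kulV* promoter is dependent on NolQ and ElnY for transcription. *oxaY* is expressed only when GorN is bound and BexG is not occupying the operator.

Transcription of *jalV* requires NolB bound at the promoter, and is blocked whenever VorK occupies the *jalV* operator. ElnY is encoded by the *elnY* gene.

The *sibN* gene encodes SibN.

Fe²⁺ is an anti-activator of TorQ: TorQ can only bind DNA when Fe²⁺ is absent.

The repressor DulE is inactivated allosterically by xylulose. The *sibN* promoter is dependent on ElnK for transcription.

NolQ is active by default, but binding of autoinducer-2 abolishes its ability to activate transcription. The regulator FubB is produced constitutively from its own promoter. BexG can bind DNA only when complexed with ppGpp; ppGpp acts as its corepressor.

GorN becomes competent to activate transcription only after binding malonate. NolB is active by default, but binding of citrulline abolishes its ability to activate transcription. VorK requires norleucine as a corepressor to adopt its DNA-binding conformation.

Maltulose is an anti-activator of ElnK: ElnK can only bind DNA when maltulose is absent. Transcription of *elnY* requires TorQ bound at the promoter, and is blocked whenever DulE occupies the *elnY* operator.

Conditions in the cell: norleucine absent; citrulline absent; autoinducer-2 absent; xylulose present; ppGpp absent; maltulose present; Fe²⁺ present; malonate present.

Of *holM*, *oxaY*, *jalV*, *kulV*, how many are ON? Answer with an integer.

3

Maltulose is present, so ElnK is inactive.
Required activator ElnK is absent, so *sibN* is not transcribed.
So SibN is not produced.
FubB is produced constitutively and is active.
No repressor is bound and FubB is active, so *holM* is transcribed.
→ *holM* is ON.
ppGpp is absent, so BexG is inactive.
Malonate is present, so GorN is active.
No repressor is bound and GorN is active, so *oxaY* is transcribed.
→ *oxaY* is ON.
Citrulline is absent, so NolB is active.
Norleucine is absent, so VorK is inactive.
No repressor is bound and NolB is active, so *jalV* is transcribed.
→ *jalV* is ON.
Autoinducer-2 is absent, so NolQ is active.
Xylulose is present, so DulE is inactive.
Fe²⁺ is present, so TorQ is inactive.
Required activator TorQ is absent, so *elnY* is not transcribed.
So ElnY is not produced.
Required activator ElnY is absent, so *kulV* is not transcribed.
→ *kulV* is OFF.
3 of the 4 genes are transcribed.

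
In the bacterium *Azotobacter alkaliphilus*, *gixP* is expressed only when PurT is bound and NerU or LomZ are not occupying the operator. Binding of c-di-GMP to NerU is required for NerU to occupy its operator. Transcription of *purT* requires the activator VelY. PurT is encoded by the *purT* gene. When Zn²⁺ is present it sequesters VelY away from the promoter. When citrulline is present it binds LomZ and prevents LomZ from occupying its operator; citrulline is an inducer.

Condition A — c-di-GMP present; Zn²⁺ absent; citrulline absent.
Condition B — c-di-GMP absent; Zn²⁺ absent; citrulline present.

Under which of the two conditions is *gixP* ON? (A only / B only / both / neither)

B only

Condition A:
c-di-GMP is present, so NerU is active.
Zn²⁺ is absent, so VelY is active.
No repressor is bound and VelY is active, so *purT* is transcribed.
So PurT is produced and active.
Citrulline is absent, so LomZ is active.
With repressor NerU bound, *gixP* is not transcribed.
→ *gixP* is OFF in A.
Condition B:
c-di-GMP is absent, so NerU is inactive.
Zn²⁺ is absent, so VelY is active.
No repressor is bound and VelY is active, so *purT* is transcribed.
So PurT is produced and active.
Citrulline is present, so LomZ is inactive.
No repressor is bound and PurT is active, so *gixP* is transcribed.
→ *gixP* is ON in B.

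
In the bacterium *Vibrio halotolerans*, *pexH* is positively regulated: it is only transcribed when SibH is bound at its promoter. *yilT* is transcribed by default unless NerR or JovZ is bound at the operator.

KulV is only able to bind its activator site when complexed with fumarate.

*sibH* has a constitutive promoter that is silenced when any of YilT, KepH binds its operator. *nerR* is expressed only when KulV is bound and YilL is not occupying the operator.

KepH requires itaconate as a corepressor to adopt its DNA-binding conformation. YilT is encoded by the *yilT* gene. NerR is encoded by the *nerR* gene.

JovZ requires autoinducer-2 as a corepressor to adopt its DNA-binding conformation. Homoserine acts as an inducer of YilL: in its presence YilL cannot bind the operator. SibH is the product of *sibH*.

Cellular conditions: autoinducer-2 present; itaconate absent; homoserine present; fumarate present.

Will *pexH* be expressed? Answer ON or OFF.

ON

Fumarate is present, so KulV is active.
Homoserine is present, so YilL is inactive.
No repressor is bound and KulV is active, so *nerR* is transcribed.
So NerR is produced and active.
Autoinducer-2 is present, so JovZ is active.
With repressor NerR bound, *yilT* is not transcribed.
So YilT is not produced.
Itaconate is absent, so KepH is inactive.
With no repressor bound, *sibH* is transcribed.
So SibH is produced and active.
No repressor is bound and SibH is active, so *pexH* is transcribed.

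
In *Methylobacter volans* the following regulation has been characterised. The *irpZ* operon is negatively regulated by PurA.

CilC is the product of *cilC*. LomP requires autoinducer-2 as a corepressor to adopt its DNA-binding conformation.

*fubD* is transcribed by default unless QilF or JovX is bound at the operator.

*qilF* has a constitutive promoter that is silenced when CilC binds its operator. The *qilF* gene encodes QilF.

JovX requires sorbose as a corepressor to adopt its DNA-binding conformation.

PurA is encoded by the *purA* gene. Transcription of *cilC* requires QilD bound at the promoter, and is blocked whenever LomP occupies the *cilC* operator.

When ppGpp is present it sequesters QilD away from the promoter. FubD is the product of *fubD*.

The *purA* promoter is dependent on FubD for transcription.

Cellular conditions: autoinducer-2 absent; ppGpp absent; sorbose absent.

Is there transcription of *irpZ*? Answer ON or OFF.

ppGpp is absent, so QilD is active.
Autoinducer-2 is absent, so LomP is inactive.
No repressor is bound and QilD is active, so *cilC* is transcribed.
So CilC is produced and active.
With repressor CilC bound, *qilF* is not transcribed.
So QilF is not produced.
Sorbose is absent, so JovX is inactive.
With no repressor bound, *fubD* is transcribed.
So FubD is produced and active.
No repressor is bound and FubD is active, so *purA* is transcribed.
So PurA is produced and active.
With repressor PurA bound, *irpZ* is not transcribed.

OFF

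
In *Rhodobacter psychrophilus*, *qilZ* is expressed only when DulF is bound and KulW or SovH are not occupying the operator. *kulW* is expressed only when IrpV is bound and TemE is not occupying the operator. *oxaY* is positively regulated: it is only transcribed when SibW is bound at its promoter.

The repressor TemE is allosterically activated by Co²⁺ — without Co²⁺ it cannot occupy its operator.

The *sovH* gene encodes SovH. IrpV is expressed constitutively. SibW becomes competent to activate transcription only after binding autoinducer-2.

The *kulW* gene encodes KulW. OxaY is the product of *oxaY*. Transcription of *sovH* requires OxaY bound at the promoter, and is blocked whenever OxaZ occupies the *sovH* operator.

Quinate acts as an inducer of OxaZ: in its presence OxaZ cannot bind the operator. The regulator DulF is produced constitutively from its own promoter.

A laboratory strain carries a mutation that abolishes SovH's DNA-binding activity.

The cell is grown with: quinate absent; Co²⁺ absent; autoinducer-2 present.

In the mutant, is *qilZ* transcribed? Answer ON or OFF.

IrpV is produced constitutively and is active.
Co²⁺ is absent, so TemE is inactive.
No repressor is bound and IrpV is active, so *kulW* is transcribed.
So KulW is produced and active.
DulF is produced constitutively and is active.
SovH is non-functional in this strain, so it has no effect.
With repressor KulW bound, *qilZ* is not transcribed.

OFF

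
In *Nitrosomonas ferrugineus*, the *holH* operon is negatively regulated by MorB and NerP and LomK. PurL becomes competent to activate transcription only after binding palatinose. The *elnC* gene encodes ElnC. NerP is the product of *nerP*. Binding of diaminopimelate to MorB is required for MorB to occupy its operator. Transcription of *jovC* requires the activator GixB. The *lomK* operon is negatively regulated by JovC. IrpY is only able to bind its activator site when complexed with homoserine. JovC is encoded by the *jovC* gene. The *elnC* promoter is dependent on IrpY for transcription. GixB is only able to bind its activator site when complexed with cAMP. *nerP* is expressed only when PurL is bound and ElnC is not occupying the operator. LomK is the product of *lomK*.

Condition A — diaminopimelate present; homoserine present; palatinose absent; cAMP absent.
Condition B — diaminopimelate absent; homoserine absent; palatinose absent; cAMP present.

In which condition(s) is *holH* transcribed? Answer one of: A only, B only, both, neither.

Condition A:
Diaminopimelate is present, so MorB is active.
Homoserine is present, so IrpY is active.
No repressor is bound and IrpY is active, so *elnC* is transcribed.
So ElnC is produced and active.
Palatinose is absent, so PurL is inactive.
With repressor ElnC bound, *nerP* is not transcribed.
So NerP is not produced.
cAMP is absent, so GixB is inactive.
Required activator GixB is absent, so *jovC* is not transcribed.
So JovC is not produced.
With no repressor bound, *lomK* is transcribed.
So LomK is produced and active.
With repressor MorB bound, *holH* is not transcribed.
→ *holH* is OFF in A.
Condition B:
Diaminopimelate is absent, so MorB is inactive.
Homoserine is absent, so IrpY is inactive.
Required activator IrpY is absent, so *elnC* is not transcribed.
So ElnC is not produced.
Palatinose is absent, so PurL is inactive.
Required activator PurL is absent, so *nerP* is not transcribed.
So NerP is not produced.
cAMP is present, so GixB is active.
No repressor is bound and GixB is active, so *jovC* is transcribed.
So JovC is produced and active.
With repressor JovC bound, *lomK* is not transcribed.
So LomK is not produced.
With no repressor bound, *holH* is transcribed.
→ *holH* is ON in B.

B only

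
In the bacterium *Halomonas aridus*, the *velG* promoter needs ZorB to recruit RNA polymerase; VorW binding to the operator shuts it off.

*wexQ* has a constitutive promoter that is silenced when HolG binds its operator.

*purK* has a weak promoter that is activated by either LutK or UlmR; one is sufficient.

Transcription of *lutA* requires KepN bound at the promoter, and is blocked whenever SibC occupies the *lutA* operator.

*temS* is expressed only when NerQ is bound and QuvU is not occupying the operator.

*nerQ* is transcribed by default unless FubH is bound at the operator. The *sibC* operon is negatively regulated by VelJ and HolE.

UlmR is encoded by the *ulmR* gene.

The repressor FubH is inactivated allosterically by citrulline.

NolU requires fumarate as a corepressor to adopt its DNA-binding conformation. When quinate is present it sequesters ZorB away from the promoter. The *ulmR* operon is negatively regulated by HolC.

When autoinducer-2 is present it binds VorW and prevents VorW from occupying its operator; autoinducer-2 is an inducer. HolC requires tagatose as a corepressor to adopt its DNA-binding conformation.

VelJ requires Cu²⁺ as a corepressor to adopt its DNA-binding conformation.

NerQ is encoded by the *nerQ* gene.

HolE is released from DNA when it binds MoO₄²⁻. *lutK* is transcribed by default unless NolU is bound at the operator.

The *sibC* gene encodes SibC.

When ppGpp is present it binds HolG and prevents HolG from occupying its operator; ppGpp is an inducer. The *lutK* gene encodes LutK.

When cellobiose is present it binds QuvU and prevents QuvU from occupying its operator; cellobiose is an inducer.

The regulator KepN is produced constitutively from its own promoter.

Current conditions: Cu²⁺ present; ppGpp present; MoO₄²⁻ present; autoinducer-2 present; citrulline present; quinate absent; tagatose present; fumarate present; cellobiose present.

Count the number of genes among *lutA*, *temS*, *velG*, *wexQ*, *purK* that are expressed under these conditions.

KepN is produced constitutively and is active.
Cu²⁺ is present, so VelJ is active.
MoO₄²⁻ is present, so HolE is inactive.
With repressor VelJ bound, *sibC* is not transcribed.
So SibC is not produced.
No repressor is bound and KepN is active, so *lutA* is transcribed.
→ *lutA* is ON.
Citrulline is present, so FubH is inactive.
With no repressor bound, *nerQ* is transcribed.
So NerQ is produced and active.
Cellobiose is present, so QuvU is inactive.
No repressor is bound and NerQ is active, so *temS* is transcribed.
→ *temS* is ON.
Autoinducer-2 is present, so VorW is inactive.
Quinate is absent, so ZorB is active.
No repressor is bound and ZorB is active, so *velG* is transcribed.
→ *velG* is ON.
ppGpp is present, so HolG is inactive.
With no repressor bound, *wexQ* is transcribed.
→ *wexQ* is ON.
Fumarate is present, so NolU is active.
With repressor NolU bound, *lutK* is not transcribed.
So LutK is not produced.
Tagatose is present, so HolC is active.
With repressor HolC bound, *ulmR* is not transcribed.
So UlmR is not produced.
No activator is available at the *purK* promoter, so *purK* is not transcribed.
→ *purK* is OFF.
4 of the 5 genes are transcribed.

4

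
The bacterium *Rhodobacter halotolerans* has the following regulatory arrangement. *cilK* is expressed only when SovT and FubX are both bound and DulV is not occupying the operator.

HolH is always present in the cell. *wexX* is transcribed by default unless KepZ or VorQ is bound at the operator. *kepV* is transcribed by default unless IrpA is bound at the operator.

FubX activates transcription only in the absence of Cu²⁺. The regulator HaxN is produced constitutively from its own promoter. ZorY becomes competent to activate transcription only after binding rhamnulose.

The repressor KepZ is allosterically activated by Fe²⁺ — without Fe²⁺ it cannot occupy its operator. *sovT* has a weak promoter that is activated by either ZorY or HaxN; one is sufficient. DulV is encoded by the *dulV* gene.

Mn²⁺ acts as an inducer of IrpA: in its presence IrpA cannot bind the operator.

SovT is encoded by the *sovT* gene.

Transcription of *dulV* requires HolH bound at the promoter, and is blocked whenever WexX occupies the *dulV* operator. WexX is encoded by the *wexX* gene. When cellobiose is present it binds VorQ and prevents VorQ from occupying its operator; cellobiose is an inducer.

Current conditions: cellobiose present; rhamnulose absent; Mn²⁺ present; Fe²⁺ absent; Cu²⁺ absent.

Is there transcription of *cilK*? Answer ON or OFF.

ON

Fe²⁺ is absent, so KepZ is inactive.
Cellobiose is present, so VorQ is inactive.
With no repressor bound, *wexX* is transcribed.
So WexX is produced and active.
HolH is produced constitutively and is active.
With repressor WexX bound, *dulV* is not transcribed.
So DulV is not produced.
Rhamnulose is absent, so ZorY is inactive.
HaxN is produced constitutively and is active.
Activator HaxN is present, so *sovT* is transcribed.
So SovT is produced and active.
Cu²⁺ is absent, so FubX is active.
No repressor is bound and SovT and FubX are active, so *cilK* is transcribed.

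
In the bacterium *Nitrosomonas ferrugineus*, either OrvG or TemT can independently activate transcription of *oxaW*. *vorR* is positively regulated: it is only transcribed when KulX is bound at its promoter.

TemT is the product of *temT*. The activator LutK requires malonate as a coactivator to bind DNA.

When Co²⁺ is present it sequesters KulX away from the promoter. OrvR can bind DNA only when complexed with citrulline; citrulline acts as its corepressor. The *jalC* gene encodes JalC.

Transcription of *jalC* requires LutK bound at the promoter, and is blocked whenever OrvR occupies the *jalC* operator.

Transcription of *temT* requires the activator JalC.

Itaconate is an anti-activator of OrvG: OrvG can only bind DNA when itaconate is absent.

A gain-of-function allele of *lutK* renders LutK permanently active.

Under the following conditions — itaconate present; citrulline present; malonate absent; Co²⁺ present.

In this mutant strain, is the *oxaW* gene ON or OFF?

Itaconate is present, so OrvG is inactive.
Citrulline is present, so OrvR is active.
LutK is constitutively active in this strain.
With repressor OrvR bound, *jalC* is not transcribed.
So JalC is not produced.
Required activator JalC is absent, so *temT* is not transcribed.
So TemT is not produced.
No activator is available at the *oxaW* promoter, so *oxaW* is not transcribed.

OFF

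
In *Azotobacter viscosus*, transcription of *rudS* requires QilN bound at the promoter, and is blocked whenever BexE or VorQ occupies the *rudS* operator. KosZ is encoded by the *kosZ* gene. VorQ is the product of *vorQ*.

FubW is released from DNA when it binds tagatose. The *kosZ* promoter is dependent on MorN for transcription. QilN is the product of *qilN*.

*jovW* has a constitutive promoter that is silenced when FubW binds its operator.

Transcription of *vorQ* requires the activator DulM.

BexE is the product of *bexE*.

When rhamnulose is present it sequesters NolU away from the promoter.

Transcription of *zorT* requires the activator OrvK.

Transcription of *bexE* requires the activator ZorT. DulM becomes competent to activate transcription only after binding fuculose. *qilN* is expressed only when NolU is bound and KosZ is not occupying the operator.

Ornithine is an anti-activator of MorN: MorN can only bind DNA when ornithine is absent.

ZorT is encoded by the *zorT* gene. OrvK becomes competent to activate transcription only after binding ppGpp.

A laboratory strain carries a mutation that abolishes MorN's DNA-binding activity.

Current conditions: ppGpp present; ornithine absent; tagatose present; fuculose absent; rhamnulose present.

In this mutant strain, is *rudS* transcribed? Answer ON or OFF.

OFF

ppGpp is present, so OrvK is active.
No repressor is bound and OrvK is active, so *zorT* is transcribed.
So ZorT is produced and active.
No repressor is bound and ZorT is active, so *bexE* is transcribed.
So BexE is produced and active.
Fuculose is absent, so DulM is inactive.
Required activator DulM is absent, so *vorQ* is not transcribed.
So VorQ is not produced.
MorN is non-functional in this strain, so it has no effect.
Required activator MorN is absent, so *kosZ* is not transcribed.
So KosZ is not produced.
Rhamnulose is present, so NolU is inactive.
Required activator NolU is absent, so *qilN* is not transcribed.
So QilN is not produced.
With repressor BexE bound, *rudS* is not transcribed.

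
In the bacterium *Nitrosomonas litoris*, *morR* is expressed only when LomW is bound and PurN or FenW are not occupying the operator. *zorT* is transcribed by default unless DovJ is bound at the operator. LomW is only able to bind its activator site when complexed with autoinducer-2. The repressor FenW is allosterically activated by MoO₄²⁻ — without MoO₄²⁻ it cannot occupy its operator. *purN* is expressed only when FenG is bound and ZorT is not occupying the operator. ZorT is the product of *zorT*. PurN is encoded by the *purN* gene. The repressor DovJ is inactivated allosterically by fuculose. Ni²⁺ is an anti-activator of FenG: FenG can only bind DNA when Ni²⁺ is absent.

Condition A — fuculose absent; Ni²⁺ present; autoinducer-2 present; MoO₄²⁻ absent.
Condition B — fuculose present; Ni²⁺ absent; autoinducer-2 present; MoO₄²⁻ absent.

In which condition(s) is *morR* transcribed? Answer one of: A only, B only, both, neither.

both

Condition A:
Fuculose is absent, so DovJ is active.
With repressor DovJ bound, *zorT* is not transcribed.
So ZorT is not produced.
Ni²⁺ is present, so FenG is inactive.
Required activator FenG is absent, so *purN* is not transcribed.
So PurN is not produced.
Autoinducer-2 is present, so LomW is active.
MoO₄²⁻ is absent, so FenW is inactive.
No repressor is bound and LomW is active, so *morR* is transcribed.
→ *morR* is ON in A.
Condition B:
Fuculose is present, so DovJ is inactive.
With no repressor bound, *zorT* is transcribed.
So ZorT is produced and active.
Ni²⁺ is absent, so FenG is active.
With repressor ZorT bound, *purN* is not transcribed.
So PurN is not produced.
Autoinducer-2 is present, so LomW is active.
MoO₄²⁻ is absent, so FenW is inactive.
No repressor is bound and LomW is active, so *morR* is transcribed.
→ *morR* is ON in B.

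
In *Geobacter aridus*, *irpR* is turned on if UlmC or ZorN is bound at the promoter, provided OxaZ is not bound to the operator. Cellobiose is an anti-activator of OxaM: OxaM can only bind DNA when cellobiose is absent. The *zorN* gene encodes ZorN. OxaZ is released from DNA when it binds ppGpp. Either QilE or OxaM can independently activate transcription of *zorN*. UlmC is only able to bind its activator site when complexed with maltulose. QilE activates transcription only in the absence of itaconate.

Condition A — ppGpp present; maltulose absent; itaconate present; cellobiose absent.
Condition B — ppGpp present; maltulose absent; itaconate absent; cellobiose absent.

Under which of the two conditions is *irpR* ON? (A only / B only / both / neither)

Condition A:
ppGpp is present, so OxaZ is inactive.
Maltulose is absent, so UlmC is inactive.
Itaconate is present, so QilE is inactive.
Cellobiose is absent, so OxaM is active.
Activator OxaM is present, so *zorN* is transcribed.
So ZorN is produced and active.
Activator ZorN is present, so *irpR* is transcribed.
→ *irpR* is ON in A.
Condition B:
ppGpp is present, so OxaZ is inactive.
Maltulose is absent, so UlmC is inactive.
Itaconate is absent, so QilE is active.
Cellobiose is absent, so OxaM is active.
Activator QilE is present, so *zorN* is transcribed.
So ZorN is produced and active.
Activator ZorN is present, so *irpR* is transcribed.
→ *irpR* is ON in B.

both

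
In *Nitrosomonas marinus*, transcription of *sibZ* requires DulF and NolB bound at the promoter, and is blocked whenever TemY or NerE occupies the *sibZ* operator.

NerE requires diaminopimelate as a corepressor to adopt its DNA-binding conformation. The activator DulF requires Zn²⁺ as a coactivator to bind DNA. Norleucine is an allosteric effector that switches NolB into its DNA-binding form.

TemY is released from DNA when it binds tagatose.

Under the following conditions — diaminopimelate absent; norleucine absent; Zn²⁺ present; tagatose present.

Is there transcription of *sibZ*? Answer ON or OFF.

OFF

Tagatose is present, so TemY is inactive.
Zn²⁺ is present, so DulF is active.
Diaminopimelate is absent, so NerE is inactive.
Norleucine is absent, so NolB is inactive.
Required activator NolB is absent, so *sibZ* is not transcribed.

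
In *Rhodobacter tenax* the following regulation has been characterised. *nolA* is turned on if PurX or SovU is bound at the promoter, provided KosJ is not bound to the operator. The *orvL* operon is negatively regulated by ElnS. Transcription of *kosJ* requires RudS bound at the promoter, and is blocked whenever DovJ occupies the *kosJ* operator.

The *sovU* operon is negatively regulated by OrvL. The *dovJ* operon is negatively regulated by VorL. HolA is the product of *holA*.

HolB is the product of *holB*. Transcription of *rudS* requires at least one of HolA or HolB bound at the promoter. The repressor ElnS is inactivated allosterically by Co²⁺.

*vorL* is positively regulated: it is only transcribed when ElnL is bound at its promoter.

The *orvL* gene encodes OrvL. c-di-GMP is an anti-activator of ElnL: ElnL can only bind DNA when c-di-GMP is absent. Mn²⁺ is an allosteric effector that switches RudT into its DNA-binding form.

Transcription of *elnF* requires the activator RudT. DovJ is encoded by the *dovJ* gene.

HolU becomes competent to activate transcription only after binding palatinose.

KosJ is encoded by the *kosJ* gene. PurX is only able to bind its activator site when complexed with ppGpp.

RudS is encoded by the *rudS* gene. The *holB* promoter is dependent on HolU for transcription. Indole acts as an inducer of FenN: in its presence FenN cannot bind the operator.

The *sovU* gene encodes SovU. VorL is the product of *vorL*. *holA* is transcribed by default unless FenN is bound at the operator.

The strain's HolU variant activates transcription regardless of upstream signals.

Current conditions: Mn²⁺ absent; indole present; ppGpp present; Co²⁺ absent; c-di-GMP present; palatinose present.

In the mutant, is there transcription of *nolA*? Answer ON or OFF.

c-di-GMP is present, so ElnL is inactive.
Required activator ElnL is absent, so *vorL* is not transcribed.
So VorL is not produced.
With no repressor bound, *dovJ* is transcribed.
So DovJ is produced and active.
Indole is present, so FenN is inactive.
With no repressor bound, *holA* is transcribed.
So HolA is produced and active.
HolU is constitutively active in this strain.
No repressor is bound and HolU is active, so *holB* is transcribed.
So HolB is produced and active.
Activator HolA is present, so *rudS* is transcribed.
So RudS is produced and active.
With repressor DovJ bound, *kosJ* is not transcribed.
So KosJ is not produced.
ppGpp is present, so PurX is active.
Co²⁺ is absent, so ElnS is active.
With repressor ElnS bound, *orvL* is not transcribed.
So OrvL is not produced.
With no repressor bound, *sovU* is transcribed.
So SovU is produced and active.
Activator PurX is present, so *nolA* is transcribed.

ON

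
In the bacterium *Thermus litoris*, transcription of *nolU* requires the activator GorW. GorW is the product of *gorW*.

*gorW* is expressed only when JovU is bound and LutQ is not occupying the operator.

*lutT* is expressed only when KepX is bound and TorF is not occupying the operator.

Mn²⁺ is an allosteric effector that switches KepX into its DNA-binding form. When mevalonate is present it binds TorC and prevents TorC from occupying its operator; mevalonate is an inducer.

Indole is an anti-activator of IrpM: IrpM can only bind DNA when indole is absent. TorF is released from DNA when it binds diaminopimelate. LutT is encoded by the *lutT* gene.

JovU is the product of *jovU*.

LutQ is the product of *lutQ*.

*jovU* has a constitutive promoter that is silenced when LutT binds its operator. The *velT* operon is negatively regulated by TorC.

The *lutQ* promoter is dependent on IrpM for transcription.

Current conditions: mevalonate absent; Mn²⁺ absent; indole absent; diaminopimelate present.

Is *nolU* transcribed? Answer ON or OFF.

OFF

Mn²⁺ is absent, so KepX is inactive.
Diaminopimelate is present, so TorF is inactive.
Required activator KepX is absent, so *lutT* is not transcribed.
So LutT is not produced.
With no repressor bound, *jovU* is transcribed.
So JovU is produced and active.
Indole is absent, so IrpM is active.
No repressor is bound and IrpM is active, so *lutQ* is transcribed.
So LutQ is produced and active.
With repressor LutQ bound, *gorW* is not transcribed.
So GorW is not produced.
Required activator GorW is absent, so *nolU* is not transcribed.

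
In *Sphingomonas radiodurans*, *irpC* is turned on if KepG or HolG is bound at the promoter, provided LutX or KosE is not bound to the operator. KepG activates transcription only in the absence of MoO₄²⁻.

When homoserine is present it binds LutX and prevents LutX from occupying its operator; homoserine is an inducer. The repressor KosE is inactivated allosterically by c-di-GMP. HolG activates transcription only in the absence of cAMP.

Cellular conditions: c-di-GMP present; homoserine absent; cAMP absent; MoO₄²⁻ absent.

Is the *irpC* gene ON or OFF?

Homoserine is absent, so LutX is active.
c-di-GMP is present, so KosE is inactive.
MoO₄²⁻ is absent, so KepG is active.
cAMP is absent, so HolG is active.
With repressor LutX bound, *irpC* is not transcribed.

OFF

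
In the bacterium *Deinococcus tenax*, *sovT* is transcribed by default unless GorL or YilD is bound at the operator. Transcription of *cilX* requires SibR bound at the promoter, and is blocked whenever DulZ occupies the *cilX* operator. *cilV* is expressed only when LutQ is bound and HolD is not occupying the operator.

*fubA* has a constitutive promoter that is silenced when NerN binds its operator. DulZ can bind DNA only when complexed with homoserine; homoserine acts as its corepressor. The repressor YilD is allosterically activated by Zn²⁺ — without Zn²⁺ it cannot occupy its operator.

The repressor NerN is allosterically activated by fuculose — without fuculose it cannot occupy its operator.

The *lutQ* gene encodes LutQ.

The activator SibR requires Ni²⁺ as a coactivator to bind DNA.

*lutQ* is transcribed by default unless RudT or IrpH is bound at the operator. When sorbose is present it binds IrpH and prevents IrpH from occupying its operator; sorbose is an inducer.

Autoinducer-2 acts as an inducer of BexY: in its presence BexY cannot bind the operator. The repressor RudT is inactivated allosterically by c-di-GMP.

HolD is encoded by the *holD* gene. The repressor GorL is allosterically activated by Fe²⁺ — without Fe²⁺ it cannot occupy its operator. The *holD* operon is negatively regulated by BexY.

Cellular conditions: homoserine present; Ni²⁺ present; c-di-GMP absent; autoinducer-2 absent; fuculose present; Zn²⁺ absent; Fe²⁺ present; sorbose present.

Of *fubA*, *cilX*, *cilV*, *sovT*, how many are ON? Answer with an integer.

0

Fuculose is present, so NerN is active.
With repressor NerN bound, *fubA* is not transcribed.
→ *fubA* is OFF.
Ni²⁺ is present, so SibR is active.
Homoserine is present, so DulZ is active.
With repressor DulZ bound, *cilX* is not transcribed.
→ *cilX* is OFF.
Autoinducer-2 is absent, so BexY is active.
With repressor BexY bound, *holD* is not transcribed.
So HolD is not produced.
c-di-GMP is absent, so RudT is active.
Sorbose is present, so IrpH is inactive.
With repressor RudT bound, *lutQ* is not transcribed.
So LutQ is not produced.
Required activator LutQ is absent, so *cilV* is not transcribed.
→ *cilV* is OFF.
Fe²⁺ is present, so GorL is active.
Zn²⁺ is absent, so YilD is inactive.
With repressor GorL bound, *sovT* is not transcribed.
→ *sovT* is OFF.
0 of the 4 genes are transcribed.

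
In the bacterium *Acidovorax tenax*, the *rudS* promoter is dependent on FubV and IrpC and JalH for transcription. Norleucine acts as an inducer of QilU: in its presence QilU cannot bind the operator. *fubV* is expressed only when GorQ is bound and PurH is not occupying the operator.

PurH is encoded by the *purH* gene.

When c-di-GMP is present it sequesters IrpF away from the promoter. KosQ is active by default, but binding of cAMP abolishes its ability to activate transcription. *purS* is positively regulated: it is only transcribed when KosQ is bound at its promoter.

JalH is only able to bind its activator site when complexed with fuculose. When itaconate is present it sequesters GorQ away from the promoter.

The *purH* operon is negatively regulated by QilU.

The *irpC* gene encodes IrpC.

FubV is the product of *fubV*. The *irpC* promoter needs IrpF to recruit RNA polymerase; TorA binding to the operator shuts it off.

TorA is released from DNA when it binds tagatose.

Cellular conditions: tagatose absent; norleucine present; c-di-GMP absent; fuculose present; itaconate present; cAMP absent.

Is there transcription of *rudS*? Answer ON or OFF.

OFF

Itaconate is present, so GorQ is inactive.
Norleucine is present, so QilU is inactive.
With no repressor bound, *purH* is transcribed.
So PurH is produced and active.
With repressor PurH bound, *fubV* is not transcribed.
So FubV is not produced.
Tagatose is absent, so TorA is active.
c-di-GMP is absent, so IrpF is active.
With repressor TorA bound, *irpC* is not transcribed.
So IrpC is not produced.
Fuculose is present, so JalH is active.
Required activator FubV is absent, so *rudS* is not transcribed.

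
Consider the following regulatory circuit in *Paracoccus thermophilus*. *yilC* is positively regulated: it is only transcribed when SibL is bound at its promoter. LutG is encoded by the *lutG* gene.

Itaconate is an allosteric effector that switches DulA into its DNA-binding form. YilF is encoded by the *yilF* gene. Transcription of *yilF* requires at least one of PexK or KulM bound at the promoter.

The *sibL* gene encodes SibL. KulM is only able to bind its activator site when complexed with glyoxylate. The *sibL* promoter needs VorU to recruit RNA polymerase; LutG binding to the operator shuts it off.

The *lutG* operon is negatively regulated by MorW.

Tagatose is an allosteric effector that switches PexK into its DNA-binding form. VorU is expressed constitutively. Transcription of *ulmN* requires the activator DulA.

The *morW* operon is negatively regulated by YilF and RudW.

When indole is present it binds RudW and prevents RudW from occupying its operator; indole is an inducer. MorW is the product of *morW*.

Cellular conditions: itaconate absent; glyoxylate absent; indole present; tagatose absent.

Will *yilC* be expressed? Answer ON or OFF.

Tagatose is absent, so PexK is inactive.
Glyoxylate is absent, so KulM is inactive.
No activator is available at the *yilF* promoter, so *yilF* is not transcribed.
So YilF is not produced.
Indole is present, so RudW is inactive.
With no repressor bound, *morW* is transcribed.
So MorW is produced and active.
With repressor MorW bound, *lutG* is not transcribed.
So LutG is not produced.
VorU is produced constitutively and is active.
No repressor is bound and VorU is active, so *sibL* is transcribed.
So SibL is produced and active.
No repressor is bound and SibL is active, so *yilC* is transcribed.

ON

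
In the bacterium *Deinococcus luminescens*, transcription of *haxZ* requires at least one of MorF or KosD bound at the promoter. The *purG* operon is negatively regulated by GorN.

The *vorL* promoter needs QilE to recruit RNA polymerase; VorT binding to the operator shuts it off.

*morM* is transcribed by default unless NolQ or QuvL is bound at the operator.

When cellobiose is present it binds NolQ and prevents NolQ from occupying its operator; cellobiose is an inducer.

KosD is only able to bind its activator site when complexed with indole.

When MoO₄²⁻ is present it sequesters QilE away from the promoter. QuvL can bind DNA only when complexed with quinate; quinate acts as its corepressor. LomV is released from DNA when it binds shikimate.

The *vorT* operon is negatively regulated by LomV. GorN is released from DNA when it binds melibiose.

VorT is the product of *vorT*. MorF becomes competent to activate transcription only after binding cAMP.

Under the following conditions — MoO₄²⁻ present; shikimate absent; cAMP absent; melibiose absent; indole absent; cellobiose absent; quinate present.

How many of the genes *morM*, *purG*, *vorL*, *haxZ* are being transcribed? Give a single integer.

Cellobiose is absent, so NolQ is active.
Quinate is present, so QuvL is active.
With repressor NolQ bound, *morM* is not transcribed.
→ *morM* is OFF.
Melibiose is absent, so GorN is active.
With repressor GorN bound, *purG* is not transcribed.
→ *purG* is OFF.
Shikimate is absent, so LomV is active.
With repressor LomV bound, *vorT* is not transcribed.
So VorT is not produced.
MoO₄²⁻ is present, so QilE is inactive.
Required activator QilE is absent, so *vorL* is not transcribed.
→ *vorL* is OFF.
cAMP is absent, so MorF is inactive.
Indole is absent, so KosD is inactive.
No activator is available at the *haxZ* promoter, so *haxZ* is not transcribed.
→ *haxZ* is OFF.
0 of the 4 genes are transcribed.

0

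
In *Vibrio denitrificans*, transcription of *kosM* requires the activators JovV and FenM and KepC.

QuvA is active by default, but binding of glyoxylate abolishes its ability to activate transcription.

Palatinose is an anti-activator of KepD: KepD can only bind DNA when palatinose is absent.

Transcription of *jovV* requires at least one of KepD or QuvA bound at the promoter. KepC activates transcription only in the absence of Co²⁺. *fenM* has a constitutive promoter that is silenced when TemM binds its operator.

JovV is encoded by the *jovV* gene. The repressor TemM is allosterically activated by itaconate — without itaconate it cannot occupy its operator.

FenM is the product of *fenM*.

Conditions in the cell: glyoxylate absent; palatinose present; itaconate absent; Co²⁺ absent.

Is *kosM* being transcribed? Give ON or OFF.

Palatinose is present, so KepD is inactive.
Glyoxylate is absent, so QuvA is active.
Activator QuvA is present, so *jovV* is transcribed.
So JovV is produced and active.
Itaconate is absent, so TemM is inactive.
With no repressor bound, *fenM* is transcribed.
So FenM is produced and active.
Co²⁺ is absent, so KepC is active.
No repressor is bound and JovV and FenM and KepC are active, so *kosM* is transcribed.

ON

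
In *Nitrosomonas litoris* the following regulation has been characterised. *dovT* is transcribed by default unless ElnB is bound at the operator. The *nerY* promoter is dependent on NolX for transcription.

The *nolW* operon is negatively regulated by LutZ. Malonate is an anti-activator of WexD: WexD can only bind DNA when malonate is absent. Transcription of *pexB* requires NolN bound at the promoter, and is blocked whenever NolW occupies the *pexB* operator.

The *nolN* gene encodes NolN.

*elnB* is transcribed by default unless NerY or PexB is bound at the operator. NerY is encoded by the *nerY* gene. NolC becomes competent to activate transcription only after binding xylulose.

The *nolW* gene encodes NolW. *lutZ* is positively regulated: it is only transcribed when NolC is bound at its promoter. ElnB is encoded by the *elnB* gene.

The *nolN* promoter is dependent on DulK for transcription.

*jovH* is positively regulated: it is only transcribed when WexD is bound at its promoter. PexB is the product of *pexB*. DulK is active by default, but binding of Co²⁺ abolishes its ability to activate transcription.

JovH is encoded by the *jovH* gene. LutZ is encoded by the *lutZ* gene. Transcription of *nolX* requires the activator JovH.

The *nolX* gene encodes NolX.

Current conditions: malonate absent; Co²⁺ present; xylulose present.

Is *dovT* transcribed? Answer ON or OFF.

Malonate is absent, so WexD is active.
No repressor is bound and WexD is active, so *jovH* is transcribed.
So JovH is produced and active.
No repressor is bound and JovH is active, so *nolX* is transcribed.
So NolX is produced and active.
No repressor is bound and NolX is active, so *nerY* is transcribed.
So NerY is produced and active.
Co²⁺ is present, so DulK is inactive.
Required activator DulK is absent, so *nolN* is not transcribed.
So NolN is not produced.
Xylulose is present, so NolC is active.
No repressor is bound and NolC is active, so *lutZ* is transcribed.
So LutZ is produced and active.
With repressor LutZ bound, *nolW* is not transcribed.
So NolW is not produced.
Required activator NolN is absent, so *pexB* is not transcribed.
So PexB is not produced.
With repressor NerY bound, *elnB* is not transcribed.
So ElnB is not produced.
With no repressor bound, *dovT* is transcribed.

ON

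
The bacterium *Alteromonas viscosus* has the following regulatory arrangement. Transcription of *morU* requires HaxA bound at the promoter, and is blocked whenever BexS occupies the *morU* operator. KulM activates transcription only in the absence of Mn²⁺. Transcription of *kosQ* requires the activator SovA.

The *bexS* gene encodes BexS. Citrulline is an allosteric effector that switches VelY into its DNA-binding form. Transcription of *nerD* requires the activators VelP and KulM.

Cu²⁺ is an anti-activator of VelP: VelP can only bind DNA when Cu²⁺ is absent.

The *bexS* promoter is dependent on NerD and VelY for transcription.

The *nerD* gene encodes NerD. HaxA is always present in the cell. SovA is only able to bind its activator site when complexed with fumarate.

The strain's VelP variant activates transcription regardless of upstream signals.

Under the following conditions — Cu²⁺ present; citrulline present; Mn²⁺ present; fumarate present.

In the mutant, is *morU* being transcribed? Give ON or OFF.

ON

HaxA is produced constitutively and is active.
VelP is constitutively active in this strain.
Mn²⁺ is present, so KulM is inactive.
Required activator KulM is absent, so *nerD* is not transcribed.
So NerD is not produced.
Citrulline is present, so VelY is active.
Required activator NerD is absent, so *bexS* is not transcribed.
So BexS is not produced.
No repressor is bound and HaxA is active, so *morU* is transcribed.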